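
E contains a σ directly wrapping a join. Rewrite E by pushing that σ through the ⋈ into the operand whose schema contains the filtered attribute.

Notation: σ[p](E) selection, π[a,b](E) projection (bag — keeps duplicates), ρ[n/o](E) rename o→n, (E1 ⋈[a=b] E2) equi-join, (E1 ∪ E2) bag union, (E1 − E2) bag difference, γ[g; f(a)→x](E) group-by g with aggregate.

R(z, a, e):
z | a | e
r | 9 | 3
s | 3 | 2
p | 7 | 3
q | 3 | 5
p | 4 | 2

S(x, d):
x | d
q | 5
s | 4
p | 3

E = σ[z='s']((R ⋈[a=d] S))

σ filters on z, owned by the left side.
E' = (σ[z='s'](R) ⋈[a=d] S)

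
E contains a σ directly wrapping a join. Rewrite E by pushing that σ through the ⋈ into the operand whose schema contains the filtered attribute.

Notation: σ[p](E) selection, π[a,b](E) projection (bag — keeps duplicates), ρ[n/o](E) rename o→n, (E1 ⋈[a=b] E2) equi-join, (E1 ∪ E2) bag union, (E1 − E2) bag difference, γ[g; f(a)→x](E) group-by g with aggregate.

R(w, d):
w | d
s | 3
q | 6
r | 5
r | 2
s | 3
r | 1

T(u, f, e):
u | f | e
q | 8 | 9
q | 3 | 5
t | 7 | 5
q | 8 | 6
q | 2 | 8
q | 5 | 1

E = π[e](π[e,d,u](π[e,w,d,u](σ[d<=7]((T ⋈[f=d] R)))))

σ filters on d, owned by the right side.
E' = π[e](π[e,d,u](π[e,w,d,u]((T ⋈[f=d] σ[d<=7](R)))))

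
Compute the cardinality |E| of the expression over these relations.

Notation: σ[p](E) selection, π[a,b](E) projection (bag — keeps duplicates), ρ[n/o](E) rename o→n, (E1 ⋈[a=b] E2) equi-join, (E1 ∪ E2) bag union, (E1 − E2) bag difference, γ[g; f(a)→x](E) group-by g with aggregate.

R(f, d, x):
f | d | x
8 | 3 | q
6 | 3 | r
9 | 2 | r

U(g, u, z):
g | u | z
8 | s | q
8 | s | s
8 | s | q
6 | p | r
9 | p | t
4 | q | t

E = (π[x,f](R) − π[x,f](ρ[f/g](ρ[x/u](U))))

Stepwise |·|:
  R → 3
  π[x,f](R) → 3
  U → 6
  ρ[x/u](U) → 6
  ρ[f/g](ρ[x/u](U)) → 6
  π[x,f](ρ[f/g](ρ[x/u](U))) → 6
  (π[x,f](R) − π[x,f](ρ[f/g](ρ[x/u](U)))) → 3

|E| = 3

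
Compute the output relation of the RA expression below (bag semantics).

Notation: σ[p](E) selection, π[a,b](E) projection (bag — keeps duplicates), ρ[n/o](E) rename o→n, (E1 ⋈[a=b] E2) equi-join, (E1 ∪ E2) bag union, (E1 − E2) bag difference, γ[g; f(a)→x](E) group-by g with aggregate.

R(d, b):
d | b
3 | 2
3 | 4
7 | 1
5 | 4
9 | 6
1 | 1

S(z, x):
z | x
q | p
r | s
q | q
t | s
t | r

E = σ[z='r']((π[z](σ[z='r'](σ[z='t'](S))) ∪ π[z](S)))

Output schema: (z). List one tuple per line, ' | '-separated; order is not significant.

Stepwise |·|:
  S → 5
  σ[z='t'](S) → 2
  σ[z='r'](σ[z='t'](S)) → 0
  π[z](σ[z='r'](σ[z='t'](S))) → 0
  S → 5
  π[z](S) → 5
  (π[z](σ[z='r'](σ[z='t'](S))) ∪ π[z](S)) → 5
  σ[z='r']((π[z](σ[z='r'](σ[z='t'](S))) ∪ π[z](S))) → 1

== RESULT ==
z
r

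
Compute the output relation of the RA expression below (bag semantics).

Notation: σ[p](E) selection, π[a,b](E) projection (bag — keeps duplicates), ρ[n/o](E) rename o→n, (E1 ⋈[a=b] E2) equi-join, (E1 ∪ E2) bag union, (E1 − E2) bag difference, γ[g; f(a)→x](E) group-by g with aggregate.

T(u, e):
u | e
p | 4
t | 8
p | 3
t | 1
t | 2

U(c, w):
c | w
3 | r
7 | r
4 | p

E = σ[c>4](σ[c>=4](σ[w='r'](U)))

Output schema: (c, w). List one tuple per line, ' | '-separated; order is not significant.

Row counts bottom-up:
  U → 3
  σ[w='r'](U) → 2
  σ[c>=4](σ[w='r'](U)) → 1
  σ[c>4](σ[c>=4](σ[w='r'](U))) → 1

== RESULT ==
c | w
7 | r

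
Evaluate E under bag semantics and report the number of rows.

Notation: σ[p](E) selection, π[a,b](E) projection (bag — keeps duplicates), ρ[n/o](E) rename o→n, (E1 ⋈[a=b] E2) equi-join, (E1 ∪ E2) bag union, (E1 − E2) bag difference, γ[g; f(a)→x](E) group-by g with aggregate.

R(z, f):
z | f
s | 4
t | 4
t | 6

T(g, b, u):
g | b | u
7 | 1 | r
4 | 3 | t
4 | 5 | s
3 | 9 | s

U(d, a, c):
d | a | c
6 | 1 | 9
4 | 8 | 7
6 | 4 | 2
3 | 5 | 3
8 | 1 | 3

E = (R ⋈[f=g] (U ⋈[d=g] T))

Per-node cardinality:
  R → 3
  U → 5
  T → 4
  (U ⋈[d=g] T) → 3
  (R ⋈[f=g] (U ⋈[d=g] T)) → 4

|E| = 4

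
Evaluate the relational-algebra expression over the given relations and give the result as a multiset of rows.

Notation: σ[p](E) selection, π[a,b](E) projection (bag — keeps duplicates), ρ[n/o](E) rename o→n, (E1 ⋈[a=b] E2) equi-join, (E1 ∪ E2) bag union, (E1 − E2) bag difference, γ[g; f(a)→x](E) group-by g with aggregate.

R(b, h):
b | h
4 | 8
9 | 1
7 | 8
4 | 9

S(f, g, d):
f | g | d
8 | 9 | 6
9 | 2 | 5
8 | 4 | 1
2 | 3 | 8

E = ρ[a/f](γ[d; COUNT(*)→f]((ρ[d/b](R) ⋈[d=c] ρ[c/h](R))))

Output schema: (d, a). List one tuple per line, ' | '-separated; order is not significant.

Per-node cardinality:
  R → 4
  ρ[d/b](R) → 4
  R → 4
  ρ[c/h](R) → 4
  (ρ[d/b](R) ⋈[d=c] ρ[c/h](R)) → 1
  γ[d; COUNT(*)→f]((ρ[d/b](R) ⋈[d=c] ρ[c/h](R))) → 1
  ρ[a/f](γ[d; COUNT(*)→f]((ρ[d/b](R) ⋈[d=c] ρ[c/h](R)))) → 1

== RESULT ==
d | a
9 | 1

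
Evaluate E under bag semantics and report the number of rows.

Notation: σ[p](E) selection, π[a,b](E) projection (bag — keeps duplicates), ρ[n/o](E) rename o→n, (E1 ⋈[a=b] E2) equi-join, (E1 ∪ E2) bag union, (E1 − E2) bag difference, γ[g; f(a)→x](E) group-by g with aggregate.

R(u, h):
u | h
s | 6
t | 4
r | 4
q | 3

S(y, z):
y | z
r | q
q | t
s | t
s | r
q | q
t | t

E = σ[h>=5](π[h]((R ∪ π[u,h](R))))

Subexpression sizes:
  R → 4
  R → 4
  π[u,h](R) → 4
  (R ∪ π[u,h](R)) → 8
  π[h]((R ∪ π[u,h](R))) → 8
  σ[h>=5](π[h]((R ∪ π[u,h](R)))) → 2

|E| = 2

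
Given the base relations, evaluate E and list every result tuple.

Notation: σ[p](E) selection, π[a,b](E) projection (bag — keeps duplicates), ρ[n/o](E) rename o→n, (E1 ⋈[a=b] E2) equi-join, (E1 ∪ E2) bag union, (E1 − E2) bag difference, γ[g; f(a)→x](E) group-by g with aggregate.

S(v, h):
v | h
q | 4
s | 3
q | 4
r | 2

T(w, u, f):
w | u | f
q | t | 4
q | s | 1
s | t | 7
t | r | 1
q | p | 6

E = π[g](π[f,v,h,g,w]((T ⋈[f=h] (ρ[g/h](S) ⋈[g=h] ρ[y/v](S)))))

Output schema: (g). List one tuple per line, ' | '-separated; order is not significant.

Row counts bottom-up:
  T → 5
  S → 4
  ρ[g/h](S) → 4
  S → 4
  ρ[y/v](S) → 4
  (ρ[g/h](S) ⋈[g=h] ρ[y/v](S)) → 6
  (T ⋈[f=h] (ρ[g/h](S) ⋈[g=h] ρ[y/v](S))) → 4
  π[f,v,h,g,w]((T ⋈[f=h] (ρ[g/h](S) ⋈[g=h] ρ[y/v](S)))) → 4
  π[g](π[f,v,h,g,w]((T ⋈[f=h] (ρ[g/h](S) ⋈[g=h] ρ[y/v](S))))) → 4

== RESULT ==
g
4
4
4
4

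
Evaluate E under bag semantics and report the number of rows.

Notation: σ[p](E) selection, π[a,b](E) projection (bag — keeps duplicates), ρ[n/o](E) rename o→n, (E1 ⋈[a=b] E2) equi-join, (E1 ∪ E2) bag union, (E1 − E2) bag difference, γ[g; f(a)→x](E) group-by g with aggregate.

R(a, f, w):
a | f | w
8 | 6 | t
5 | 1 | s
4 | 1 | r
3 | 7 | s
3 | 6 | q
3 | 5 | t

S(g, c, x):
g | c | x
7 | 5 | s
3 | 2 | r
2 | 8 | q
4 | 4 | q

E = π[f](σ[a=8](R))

Row counts bottom-up:
  R → 6
  σ[a=8](R) → 1
  π[f](σ[a=8](R)) → 1

|E| = 1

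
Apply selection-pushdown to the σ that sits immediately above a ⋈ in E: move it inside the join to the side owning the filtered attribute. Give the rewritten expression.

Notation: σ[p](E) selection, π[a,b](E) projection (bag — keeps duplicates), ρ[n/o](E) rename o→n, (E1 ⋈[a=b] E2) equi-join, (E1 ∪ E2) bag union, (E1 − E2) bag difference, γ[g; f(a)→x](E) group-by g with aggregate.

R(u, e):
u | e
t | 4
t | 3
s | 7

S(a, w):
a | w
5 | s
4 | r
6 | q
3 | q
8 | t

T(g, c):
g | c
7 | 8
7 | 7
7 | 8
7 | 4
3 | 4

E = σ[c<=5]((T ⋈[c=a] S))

σ filters on c, owned by the left side.
E' = (σ[c<=5](T) ⋈[c=a] S)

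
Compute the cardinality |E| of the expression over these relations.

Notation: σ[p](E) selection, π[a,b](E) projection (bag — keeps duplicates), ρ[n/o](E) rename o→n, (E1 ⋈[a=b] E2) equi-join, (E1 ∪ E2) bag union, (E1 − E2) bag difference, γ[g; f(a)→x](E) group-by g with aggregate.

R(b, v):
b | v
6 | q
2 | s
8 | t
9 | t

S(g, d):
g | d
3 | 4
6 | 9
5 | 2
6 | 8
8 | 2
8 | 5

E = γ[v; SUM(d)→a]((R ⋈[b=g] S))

Stepwise |·|:
  R → 4
  S → 6
  (R ⋈[b=g] S) → 4
  γ[v; SUM(d)→a]((R ⋈[b=g] S)) → 2

|E| = 2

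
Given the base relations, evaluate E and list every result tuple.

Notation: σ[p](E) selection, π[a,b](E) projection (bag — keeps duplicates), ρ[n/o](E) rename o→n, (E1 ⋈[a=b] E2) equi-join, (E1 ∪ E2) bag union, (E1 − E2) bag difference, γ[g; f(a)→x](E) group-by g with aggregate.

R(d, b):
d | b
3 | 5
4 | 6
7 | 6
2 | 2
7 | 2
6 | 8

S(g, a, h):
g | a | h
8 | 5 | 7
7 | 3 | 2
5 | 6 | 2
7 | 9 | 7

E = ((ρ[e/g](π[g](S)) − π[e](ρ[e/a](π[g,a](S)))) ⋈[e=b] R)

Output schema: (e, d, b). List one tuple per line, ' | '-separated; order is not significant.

Stepwise |·|:
  S → 4
  π[g](S) → 4
  ρ[e/g](π[g](S)) → 4
  S → 4
  π[g,a](S) → 4
  ρ[e/a](π[g,a](S)) → 4
  π[e](ρ[e/a](π[g,a](S))) → 4
  (ρ[e/g](π[g](S)) − π[e](ρ[e/a](π[g,a](S)))) → 3
  R → 6
  ((ρ[e/g](π[g](S)) − π[e](ρ[e/a](π[g,a](S)))) ⋈[e=b] R) → 1

== RESULT ==
e | d | b
8 | 6 | 8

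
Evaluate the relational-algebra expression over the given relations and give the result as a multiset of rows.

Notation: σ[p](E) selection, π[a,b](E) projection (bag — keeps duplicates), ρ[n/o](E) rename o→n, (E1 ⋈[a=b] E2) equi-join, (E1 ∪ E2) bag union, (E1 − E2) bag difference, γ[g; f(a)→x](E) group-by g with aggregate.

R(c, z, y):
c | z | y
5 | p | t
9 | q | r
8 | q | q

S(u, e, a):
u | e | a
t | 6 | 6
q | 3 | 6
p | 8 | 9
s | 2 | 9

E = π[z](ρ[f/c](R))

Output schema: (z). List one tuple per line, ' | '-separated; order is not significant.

Stepwise |·|:
  R → 3
  ρ[f/c](R) → 3
  π[z](ρ[f/c](R)) → 3

== RESULT ==
z
p
q
q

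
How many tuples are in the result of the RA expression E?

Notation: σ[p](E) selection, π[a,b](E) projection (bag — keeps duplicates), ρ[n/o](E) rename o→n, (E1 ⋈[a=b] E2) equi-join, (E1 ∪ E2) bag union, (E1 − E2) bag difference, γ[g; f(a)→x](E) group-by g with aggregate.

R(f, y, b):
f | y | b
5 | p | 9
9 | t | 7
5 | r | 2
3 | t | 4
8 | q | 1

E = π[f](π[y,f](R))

Stepwise |·|:
  R → 5
  π[y,f](R) → 5
  π[f](π[y,f](R)) → 5

|E| = 5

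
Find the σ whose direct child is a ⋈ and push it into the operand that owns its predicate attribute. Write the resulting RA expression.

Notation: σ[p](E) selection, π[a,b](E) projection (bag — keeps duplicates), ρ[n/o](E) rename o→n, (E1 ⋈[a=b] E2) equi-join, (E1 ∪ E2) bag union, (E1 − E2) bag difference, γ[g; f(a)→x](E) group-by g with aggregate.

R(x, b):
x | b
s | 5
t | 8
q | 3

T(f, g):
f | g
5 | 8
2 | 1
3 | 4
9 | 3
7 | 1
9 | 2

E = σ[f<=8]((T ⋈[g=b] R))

σ filters on f, owned by the left side.
E' = (σ[f<=8](T) ⋈[g=b] R)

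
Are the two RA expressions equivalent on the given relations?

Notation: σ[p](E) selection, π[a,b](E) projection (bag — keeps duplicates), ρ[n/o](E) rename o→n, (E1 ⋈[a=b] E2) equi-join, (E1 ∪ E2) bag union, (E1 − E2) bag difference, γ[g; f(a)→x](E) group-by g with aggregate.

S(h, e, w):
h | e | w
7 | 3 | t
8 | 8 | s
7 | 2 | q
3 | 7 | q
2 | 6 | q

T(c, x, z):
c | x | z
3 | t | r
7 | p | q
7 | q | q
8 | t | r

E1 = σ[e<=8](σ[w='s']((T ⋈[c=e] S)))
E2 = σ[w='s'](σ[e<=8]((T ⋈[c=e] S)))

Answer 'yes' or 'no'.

E1 subexpression sizes:
  T → 4
  S → 5
  (T ⋈[c=e] S) → 4
  σ[w='s']((T ⋈[c=e] S)) → 1
  σ[e<=8](σ[w='s']((T ⋈[c=e] S))) → 1
E2 subexpression sizes:
  T → 4
  S → 5
  (T ⋈[c=e] S) → 4
  σ[e<=8]((T ⋈[c=e] S)) → 4
  σ[w='s'](σ[e<=8]((T ⋈[c=e] S))) → 1

E1 and E2 produce the same multiset:
c | x | z | h | e | w
8 | t | r | 8 | 8 | s

yes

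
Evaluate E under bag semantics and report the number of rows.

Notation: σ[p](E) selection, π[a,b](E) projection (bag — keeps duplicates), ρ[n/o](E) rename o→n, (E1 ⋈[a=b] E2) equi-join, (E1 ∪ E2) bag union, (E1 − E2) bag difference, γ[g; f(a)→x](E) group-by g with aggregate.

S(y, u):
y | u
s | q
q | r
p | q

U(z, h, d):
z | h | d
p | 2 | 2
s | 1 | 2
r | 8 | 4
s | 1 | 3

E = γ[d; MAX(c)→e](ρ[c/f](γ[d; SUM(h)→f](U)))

Subexpression sizes:
  U → 4
  γ[d; SUM(h)→f](U) → 3
  ρ[c/f](γ[d; SUM(h)→f](U)) → 3
  γ[d; MAX(c)→e](ρ[c/f](γ[d; SUM(h)→f](U))) → 3

|E| = 3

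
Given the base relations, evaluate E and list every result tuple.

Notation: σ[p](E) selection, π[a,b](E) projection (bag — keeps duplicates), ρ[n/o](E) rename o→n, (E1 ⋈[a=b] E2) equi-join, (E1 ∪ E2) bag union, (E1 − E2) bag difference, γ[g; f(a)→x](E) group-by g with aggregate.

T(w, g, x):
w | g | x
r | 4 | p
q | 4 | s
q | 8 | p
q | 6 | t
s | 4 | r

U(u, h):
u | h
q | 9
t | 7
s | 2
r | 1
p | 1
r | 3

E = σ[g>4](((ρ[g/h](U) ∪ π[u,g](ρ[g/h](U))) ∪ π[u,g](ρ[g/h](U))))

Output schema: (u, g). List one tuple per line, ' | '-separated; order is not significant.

Subexpression sizes:
  U → 6
  ρ[g/h](U) → 6
  U → 6
  ρ[g/h](U) → 6
  π[u,g](ρ[g/h](U)) → 6
  (ρ[g/h](U) ∪ π[u,g](ρ[g/h](U))) → 12
  U → 6
  ρ[g/h](U) → 6
  π[u,g](ρ[g/h](U)) → 6
  ((ρ[g/h](U) ∪ π[u,g](ρ[g/h](U))) ∪ π[u,g](ρ[g/h](U))) → 18
  σ[g>4](((ρ[g/h](U) ∪ π[u,g](ρ[g/h](U))) ∪ π[u,g](ρ[g/h](U)))) → 6

== RESULT ==
u | g
q | 9
q | 9
q | 9
t | 7
t | 7
t | 7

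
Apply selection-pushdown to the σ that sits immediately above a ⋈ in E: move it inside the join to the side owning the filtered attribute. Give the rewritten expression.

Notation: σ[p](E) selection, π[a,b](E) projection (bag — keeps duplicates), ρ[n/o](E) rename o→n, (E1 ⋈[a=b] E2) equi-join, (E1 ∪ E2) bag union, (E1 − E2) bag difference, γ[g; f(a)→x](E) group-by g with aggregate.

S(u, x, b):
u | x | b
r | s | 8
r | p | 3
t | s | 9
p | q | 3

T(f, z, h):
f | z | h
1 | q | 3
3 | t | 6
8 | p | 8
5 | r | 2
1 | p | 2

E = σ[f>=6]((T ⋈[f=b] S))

σ filters on f, owned by the left side.
E' = (σ[f>=6](T) ⋈[f=b] S)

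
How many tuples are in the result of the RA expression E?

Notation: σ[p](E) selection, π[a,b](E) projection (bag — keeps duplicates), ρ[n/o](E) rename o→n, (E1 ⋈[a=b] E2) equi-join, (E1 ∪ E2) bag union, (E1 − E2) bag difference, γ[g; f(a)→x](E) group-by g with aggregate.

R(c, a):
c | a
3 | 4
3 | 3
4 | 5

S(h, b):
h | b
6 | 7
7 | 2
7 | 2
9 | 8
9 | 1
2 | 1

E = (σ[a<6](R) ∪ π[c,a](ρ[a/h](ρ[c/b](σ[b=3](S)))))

Subexpression sizes:
  R → 3
  σ[a<6](R) → 3
  S → 6
  σ[b=3](S) → 0
  ρ[c/b](σ[b=3](S)) → 0
  ρ[a/h](ρ[c/b](σ[b=3](S))) → 0
  π[c,a](ρ[a/h](ρ[c/b](σ[b=3](S)))) → 0
  (σ[a<6](R) ∪ π[c,a](ρ[a/h](ρ[c/b](σ[b=3](S))))) → 3

|E| = 3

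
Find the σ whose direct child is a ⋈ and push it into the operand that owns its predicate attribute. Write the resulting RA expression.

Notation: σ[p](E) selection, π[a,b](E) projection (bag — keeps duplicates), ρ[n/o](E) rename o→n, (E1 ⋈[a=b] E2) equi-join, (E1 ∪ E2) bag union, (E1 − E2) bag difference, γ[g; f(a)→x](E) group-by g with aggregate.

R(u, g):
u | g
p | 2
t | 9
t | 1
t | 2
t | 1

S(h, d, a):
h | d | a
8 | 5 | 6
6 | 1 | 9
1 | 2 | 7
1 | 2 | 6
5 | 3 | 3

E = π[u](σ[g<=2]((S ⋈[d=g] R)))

σ filters on g, owned by the right side.
E' = π[u]((S ⋈[d=g] σ[g<=2](R)))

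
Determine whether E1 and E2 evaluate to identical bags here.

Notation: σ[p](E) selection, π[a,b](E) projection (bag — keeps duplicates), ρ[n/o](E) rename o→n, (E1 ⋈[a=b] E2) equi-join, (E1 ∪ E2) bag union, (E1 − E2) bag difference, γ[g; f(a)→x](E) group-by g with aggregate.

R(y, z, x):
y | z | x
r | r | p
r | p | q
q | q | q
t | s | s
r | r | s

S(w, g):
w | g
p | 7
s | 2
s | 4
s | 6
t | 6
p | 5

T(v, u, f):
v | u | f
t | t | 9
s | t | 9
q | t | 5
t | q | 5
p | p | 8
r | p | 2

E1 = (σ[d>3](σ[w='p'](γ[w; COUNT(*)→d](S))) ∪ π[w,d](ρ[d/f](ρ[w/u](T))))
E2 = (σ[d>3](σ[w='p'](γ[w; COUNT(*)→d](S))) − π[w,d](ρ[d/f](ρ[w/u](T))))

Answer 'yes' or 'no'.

E1 row counts bottom-up:
  S → 6
  γ[w; COUNT(*)→d](S) → 3
  σ[w='p'](γ[w; COUNT(*)→d](S)) → 1
  σ[d>3](σ[w='p'](γ[w; COUNT(*)→d](S))) → 0
  T → 6
  ρ[w/u](T) → 6
  ρ[d/f](ρ[w/u](T)) → 6
  π[w,d](ρ[d/f](ρ[w/u](T))) → 6
  (σ[d>3](σ[w='p'](γ[w; COUNT(*)→d](S))) ∪ π[w,d](ρ[d/f](ρ[w/u](T)))) → 6
E2 row counts bottom-up:
  S → 6
  γ[w; COUNT(*)→d](S) → 3
  σ[w='p'](γ[w; COUNT(*)→d](S)) → 1
  σ[d>3](σ[w='p'](γ[w; COUNT(*)→d](S))) → 0
  T → 6
  ρ[w/u](T) → 6
  ρ[d/f](ρ[w/u](T)) → 6
  π[w,d](ρ[d/f](ρ[w/u](T))) → 6
  (σ[d>3](σ[w='p'](γ[w; COUNT(*)→d](S))) − π[w,d](ρ[d/f](ρ[w/u](T)))) → 0

E1 result:
w | d
p | 2
p | 8
q | 5
t | 5
t | 9
t | 9
E2 result:
w | d
(0 rows)
Witness: ('q', 5) appears 1× in E1 but 0× in E2.

no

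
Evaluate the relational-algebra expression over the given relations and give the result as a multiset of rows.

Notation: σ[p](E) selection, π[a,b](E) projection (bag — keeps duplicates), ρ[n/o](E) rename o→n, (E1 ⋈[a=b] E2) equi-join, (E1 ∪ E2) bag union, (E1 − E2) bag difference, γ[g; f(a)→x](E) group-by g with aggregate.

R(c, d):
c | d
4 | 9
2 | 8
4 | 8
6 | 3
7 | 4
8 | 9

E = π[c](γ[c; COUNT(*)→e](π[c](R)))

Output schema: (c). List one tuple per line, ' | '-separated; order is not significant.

Subexpression sizes:
  R → 6
  π[c](R) → 6
  γ[c; COUNT(*)→e](π[c](R)) → 5
  π[c](γ[c; COUNT(*)→e](π[c](R))) → 5

== RESULT ==
c
2
4
6
7
8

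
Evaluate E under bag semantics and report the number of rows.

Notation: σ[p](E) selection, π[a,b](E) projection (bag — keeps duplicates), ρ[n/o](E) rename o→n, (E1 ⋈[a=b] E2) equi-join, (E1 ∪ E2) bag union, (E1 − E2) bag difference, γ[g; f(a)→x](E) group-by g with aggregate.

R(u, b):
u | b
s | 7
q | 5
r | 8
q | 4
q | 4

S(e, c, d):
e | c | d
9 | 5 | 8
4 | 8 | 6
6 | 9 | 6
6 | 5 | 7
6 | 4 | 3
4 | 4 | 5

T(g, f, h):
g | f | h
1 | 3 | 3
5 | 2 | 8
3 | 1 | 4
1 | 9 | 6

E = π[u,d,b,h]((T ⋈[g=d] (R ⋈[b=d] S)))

Subexpression sizes:
  T → 4
  R → 5
  S → 6
  (R ⋈[b=d] S) → 3
  (T ⋈[g=d] (R ⋈[b=d] S)) → 1
  π[u,d,b,h]((T ⋈[g=d] (R ⋈[b=d] S))) → 1

|E| = 1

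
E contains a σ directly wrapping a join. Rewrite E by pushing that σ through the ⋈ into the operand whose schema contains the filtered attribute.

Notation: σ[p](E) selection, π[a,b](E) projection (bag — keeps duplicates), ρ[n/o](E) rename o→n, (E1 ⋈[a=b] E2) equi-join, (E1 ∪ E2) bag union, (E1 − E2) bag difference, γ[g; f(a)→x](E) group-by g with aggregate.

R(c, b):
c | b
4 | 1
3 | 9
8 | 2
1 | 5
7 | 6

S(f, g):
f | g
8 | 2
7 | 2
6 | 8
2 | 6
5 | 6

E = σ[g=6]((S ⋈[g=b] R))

σ filters on g, owned by the left side.
E' = (σ[g=6](S) ⋈[g=b] R)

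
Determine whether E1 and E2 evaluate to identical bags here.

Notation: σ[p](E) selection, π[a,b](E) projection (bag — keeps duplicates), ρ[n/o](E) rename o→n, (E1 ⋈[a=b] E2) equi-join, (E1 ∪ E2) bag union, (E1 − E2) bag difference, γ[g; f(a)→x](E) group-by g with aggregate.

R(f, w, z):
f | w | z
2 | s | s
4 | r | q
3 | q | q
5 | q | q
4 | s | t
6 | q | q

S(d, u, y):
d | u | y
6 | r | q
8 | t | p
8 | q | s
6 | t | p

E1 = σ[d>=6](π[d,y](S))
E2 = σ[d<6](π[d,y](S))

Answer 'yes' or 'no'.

E1 row counts bottom-up:
  S → 4
  π[d,y](S) → 4
  σ[d>=6](π[d,y](S)) → 4
E2 row counts bottom-up:
  S → 4
  π[d,y](S) → 4
  σ[d<6](π[d,y](S)) → 0

E1 result:
d | y
6 | p
6 | q
8 | p
8 | s
E2 result:
d | y
(0 rows)
Witness: (6, 'p') appears 1× in E1 but 0× in E2.

no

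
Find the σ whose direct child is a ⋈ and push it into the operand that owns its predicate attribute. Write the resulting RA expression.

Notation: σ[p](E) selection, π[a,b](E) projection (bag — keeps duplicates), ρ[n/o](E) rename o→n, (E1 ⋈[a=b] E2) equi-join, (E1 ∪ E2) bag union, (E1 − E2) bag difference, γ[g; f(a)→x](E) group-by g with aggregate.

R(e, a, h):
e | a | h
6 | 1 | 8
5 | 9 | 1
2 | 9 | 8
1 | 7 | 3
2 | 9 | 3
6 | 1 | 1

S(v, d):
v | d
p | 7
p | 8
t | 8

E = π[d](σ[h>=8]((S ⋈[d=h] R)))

σ filters on h, owned by the right side.
E' = π[d]((S ⋈[d=h] σ[h>=8](R)))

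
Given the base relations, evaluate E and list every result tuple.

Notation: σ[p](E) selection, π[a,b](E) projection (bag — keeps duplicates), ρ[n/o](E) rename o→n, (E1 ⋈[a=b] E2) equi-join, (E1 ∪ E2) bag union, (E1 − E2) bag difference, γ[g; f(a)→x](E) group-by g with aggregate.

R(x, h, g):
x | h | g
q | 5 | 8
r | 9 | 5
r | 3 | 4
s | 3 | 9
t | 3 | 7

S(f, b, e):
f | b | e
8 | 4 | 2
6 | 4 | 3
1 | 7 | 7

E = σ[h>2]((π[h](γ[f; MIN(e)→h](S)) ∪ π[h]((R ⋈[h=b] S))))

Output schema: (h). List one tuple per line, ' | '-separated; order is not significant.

Stepwise |·|:
  S → 3
  γ[f; MIN(e)→h](S) → 3
  π[h](γ[f; MIN(e)→h](S)) → 3
  R → 5
  S → 3
  (R ⋈[h=b] S) → 0
  π[h]((R ⋈[h=b] S)) → 0
  (π[h](γ[f; MIN(e)→h](S)) ∪ π[h]((R ⋈[h=b] S))) → 3
  σ[h>2]((π[h](γ[f; MIN(e)→h](S)) ∪ π[h]((R ⋈[h=b] S)))) → 2

== RESULT ==
h
3
7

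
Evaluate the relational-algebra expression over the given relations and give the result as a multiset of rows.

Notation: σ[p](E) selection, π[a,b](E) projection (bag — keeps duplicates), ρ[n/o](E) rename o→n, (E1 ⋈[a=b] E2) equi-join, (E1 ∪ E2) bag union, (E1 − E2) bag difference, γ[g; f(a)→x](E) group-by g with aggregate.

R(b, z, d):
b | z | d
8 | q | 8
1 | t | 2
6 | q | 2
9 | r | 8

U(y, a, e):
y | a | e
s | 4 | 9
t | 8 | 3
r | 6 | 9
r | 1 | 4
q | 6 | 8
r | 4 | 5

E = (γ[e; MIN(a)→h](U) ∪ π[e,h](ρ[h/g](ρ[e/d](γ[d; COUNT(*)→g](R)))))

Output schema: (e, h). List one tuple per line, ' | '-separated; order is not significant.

Stepwise |·|:
  U → 6
  γ[e; MIN(a)→h](U) → 5
  R → 4
  γ[d; COUNT(*)→g](R) → 2
  ρ[e/d](γ[d; COUNT(*)→g](R)) → 2
  ρ[h/g](ρ[e/d](γ[d; COUNT(*)→g](R))) → 2
  π[e,h](ρ[h/g](ρ[e/d](γ[d; COUNT(*)→g](R)))) → 2
  (γ[e; MIN(a)→h](U) ∪ π[e,h](ρ[h/g](ρ[e/d](γ[d; COUNT(*)→g](R))))) → 7

== RESULT ==
e | h
2 | 2
3 | 8
4 | 1
5 | 4
8 | 2
8 | 6
9 | 4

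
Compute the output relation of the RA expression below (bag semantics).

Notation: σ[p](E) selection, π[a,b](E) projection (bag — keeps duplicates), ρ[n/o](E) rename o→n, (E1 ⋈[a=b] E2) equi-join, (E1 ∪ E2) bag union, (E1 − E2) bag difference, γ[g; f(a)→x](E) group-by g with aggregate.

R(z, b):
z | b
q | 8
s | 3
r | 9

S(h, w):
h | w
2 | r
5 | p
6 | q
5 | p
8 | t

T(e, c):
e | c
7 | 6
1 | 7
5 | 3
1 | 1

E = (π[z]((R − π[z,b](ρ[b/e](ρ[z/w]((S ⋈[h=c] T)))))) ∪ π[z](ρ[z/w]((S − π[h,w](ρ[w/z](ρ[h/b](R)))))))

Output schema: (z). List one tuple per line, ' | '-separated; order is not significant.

Stepwise |·|:
  R → 3
  S → 5
  T → 4
  (S ⋈[h=c] T) → 1
  ρ[z/w]((S ⋈[h=c] T)) → 1
  ρ[b/e](ρ[z/w]((S ⋈[h=c] T))) → 1
  π[z,b](ρ[b/e](ρ[z/w]((S ⋈[h=c] T)))) → 1
  (R − π[z,b](ρ[b/e](ρ[z/w]((S ⋈[h=c] T))))) → 3
  π[z]((R − π[z,b](ρ[b/e](ρ[z/w]((S ⋈[h=c] T)))))) → 3
  S → 5
  R → 3
  ρ[h/b](R) → 3
  ρ[w/z](ρ[h/b](R)) → 3
  π[h,w](ρ[w/z](ρ[h/b](R))) → 3
  (S − π[h,w](ρ[w/z](ρ[h/b](R)))) → 5
  ρ[z/w]((S − π[h,w](ρ[w/z](ρ[h/b](R))))) → 5
  π[z](ρ[z/w]((S − π[h,w](ρ[w/z](ρ[h/b](R)))))) → 5
  (π[z]((R − π[z,b](ρ[b/e](ρ[z/w]((S ⋈[h=c] T)))))) ∪ π[z](ρ[z/w]((S − π[h,w](ρ[w/z](ρ[h/b](R))))))) → 8

== RESULT ==
z
p
p
q
q
r
r
s
t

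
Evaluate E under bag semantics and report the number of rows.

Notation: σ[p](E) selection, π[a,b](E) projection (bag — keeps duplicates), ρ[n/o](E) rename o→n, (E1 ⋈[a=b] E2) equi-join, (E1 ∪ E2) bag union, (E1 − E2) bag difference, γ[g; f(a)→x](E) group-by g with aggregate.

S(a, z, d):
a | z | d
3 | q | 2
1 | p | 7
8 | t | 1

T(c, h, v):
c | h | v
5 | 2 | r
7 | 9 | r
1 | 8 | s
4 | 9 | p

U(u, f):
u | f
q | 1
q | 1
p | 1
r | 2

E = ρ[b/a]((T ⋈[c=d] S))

Subexpression sizes:
  T → 4
  S → 3
  (T ⋈[c=d] S) → 2
  ρ[b/a]((T ⋈[c=d] S)) → 2

|E| = 2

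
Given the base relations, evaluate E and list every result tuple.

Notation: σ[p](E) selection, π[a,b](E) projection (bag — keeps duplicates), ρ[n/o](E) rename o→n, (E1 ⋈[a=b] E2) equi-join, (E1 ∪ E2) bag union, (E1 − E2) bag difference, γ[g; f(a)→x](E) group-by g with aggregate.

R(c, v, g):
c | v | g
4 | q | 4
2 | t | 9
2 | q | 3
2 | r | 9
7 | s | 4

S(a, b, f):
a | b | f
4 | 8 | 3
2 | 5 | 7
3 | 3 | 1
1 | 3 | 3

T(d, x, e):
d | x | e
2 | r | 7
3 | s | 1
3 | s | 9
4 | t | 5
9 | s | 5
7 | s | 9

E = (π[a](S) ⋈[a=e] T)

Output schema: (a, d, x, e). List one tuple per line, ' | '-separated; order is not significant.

Subexpression sizes:
  S → 4
  π[a](S) → 4
  T → 6
  (π[a](S) ⋈[a=e] T) → 1

== RESULT ==
a | d | x | e
1 | 3 | s | 1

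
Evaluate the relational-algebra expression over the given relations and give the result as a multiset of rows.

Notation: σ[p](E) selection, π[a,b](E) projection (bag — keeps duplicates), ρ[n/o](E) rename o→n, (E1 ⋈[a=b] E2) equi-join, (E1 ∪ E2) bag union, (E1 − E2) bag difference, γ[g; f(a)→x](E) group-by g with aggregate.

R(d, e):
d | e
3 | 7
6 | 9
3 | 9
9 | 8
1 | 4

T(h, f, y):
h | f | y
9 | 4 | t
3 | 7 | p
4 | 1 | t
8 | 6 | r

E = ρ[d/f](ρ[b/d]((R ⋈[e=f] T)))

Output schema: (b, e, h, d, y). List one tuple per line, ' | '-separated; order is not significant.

Row counts bottom-up:
  R → 5
  T → 4
  (R ⋈[e=f] T) → 2
  ρ[b/d]((R ⋈[e=f] T)) → 2
  ρ[d/f](ρ[b/d]((R ⋈[e=f] T))) → 2

== RESULT ==
b | e | h | d | y
1 | 4 | 9 | 4 | t
3 | 7 | 3 | 7 | p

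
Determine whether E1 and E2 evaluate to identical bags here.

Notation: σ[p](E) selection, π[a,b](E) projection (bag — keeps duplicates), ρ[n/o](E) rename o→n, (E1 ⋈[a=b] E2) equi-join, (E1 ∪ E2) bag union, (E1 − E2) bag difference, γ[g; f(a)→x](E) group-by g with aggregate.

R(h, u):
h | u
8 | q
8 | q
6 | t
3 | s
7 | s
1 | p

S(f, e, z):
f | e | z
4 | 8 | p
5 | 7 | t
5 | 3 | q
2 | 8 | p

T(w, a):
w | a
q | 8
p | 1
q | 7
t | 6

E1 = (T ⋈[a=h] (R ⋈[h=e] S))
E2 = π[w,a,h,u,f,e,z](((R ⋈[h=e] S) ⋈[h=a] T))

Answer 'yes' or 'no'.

E1 stepwise |·|:
  T → 4
  R → 6
  S → 4
  (R ⋈[h=e] S) → 6
  (T ⋈[a=h] (R ⋈[h=e] S)) → 5
E2 stepwise |·|:
  R → 6
  S → 4
  (R ⋈[h=e] S) → 6
  T → 4
  ((R ⋈[h=e] S) ⋈[h=a] T) → 5
  π[w,a,h,u,f,e,z](((R ⋈[h=e] S) ⋈[h=a] T)) → 5

E1 and E2 produce the same multiset:
w | a | h | u | f | e | z
q | 7 | 7 | s | 5 | 7 | t
q | 8 | 8 | q | 2 | 8 | p
q | 8 | 8 | q | 2 | 8 | p
q | 8 | 8 | q | 4 | 8 | p
q | 8 | 8 | q | 4 | 8 | p

yes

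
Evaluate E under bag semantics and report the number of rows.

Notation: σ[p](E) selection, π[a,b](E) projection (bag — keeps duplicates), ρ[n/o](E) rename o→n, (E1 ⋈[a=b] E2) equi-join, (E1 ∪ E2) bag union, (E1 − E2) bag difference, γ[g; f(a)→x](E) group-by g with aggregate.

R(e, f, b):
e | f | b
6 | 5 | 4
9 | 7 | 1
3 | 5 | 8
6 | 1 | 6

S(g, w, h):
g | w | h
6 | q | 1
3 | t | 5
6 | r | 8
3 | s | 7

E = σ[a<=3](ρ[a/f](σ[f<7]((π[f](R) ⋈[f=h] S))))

Stepwise |·|:
  R → 4
  π[f](R) → 4
  S → 4
  (π[f](R) ⋈[f=h] S) → 4
  σ[f<7]((π[f](R) ⋈[f=h] S)) → 3
  ρ[a/f](σ[f<7]((π[f](R) ⋈[f=h] S))) → 3
  σ[a<=3](ρ[a/f](σ[f<7]((π[f](R) ⋈[f=h] S)))) → 1

|E| = 1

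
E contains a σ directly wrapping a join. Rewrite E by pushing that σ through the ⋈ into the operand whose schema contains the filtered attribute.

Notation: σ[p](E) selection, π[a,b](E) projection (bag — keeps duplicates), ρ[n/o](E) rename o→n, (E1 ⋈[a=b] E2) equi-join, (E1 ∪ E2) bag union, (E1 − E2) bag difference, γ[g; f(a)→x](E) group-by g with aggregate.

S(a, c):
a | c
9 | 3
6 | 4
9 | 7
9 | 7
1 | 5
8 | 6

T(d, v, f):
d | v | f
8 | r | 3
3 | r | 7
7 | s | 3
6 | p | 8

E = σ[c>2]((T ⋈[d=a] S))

σ filters on c, owned by the right side.
E' = (T ⋈[d=a] σ[c>2](S))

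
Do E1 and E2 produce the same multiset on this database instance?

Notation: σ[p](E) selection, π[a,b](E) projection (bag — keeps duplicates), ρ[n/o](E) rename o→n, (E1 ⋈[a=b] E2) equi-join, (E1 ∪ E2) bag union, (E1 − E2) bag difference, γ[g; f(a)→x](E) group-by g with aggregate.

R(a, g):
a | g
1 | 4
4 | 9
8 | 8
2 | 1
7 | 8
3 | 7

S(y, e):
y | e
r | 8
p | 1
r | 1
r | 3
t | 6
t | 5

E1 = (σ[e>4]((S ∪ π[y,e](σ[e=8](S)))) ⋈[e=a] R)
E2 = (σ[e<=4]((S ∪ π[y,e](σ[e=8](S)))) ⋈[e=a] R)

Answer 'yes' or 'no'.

E1 subexpression sizes:
  S → 6
  S → 6
  σ[e=8](S) → 1
  π[y,e](σ[e=8](S)) → 1
  (S ∪ π[y,e](σ[e=8](S))) → 7
  σ[e>4]((S ∪ π[y,e](σ[e=8](S)))) → 4
  R → 6
  (σ[e>4]((S ∪ π[y,e](σ[e=8](S)))) ⋈[e=a] R) → 2
E2 subexpression sizes:
  S → 6
  S → 6
  σ[e=8](S) → 1
  π[y,e](σ[e=8](S)) → 1
  (S ∪ π[y,e](σ[e=8](S))) → 7
  σ[e<=4]((S ∪ π[y,e](σ[e=8](S)))) → 3
  R → 6
  (σ[e<=4]((S ∪ π[y,e](σ[e=8](S)))) ⋈[e=a] R) → 3

E1 result:
y | e | a | g
r | 8 | 8 | 8
r | 8 | 8 | 8
E2 result:
y | e | a | g
p | 1 | 1 | 4
r | 1 | 1 | 4
r | 3 | 3 | 7
Witness: ('p', 1, 1, 4) appears 0× in E1 but 1× in E2.

no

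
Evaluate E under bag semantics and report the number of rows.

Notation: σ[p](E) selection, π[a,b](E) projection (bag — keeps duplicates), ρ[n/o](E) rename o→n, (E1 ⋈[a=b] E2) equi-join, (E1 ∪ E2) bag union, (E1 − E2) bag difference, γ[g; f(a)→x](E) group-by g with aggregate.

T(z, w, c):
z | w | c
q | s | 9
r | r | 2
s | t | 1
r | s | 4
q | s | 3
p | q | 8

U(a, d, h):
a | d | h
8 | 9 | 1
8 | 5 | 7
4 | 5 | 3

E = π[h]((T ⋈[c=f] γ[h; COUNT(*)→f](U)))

Per-node cardinality:
  T → 6
  U → 3
  γ[h; COUNT(*)→f](U) → 3
  (T ⋈[c=f] γ[h; COUNT(*)→f](U)) → 3
  π[h]((T ⋈[c=f] γ[h; COUNT(*)→f](U))) → 3

|E| = 3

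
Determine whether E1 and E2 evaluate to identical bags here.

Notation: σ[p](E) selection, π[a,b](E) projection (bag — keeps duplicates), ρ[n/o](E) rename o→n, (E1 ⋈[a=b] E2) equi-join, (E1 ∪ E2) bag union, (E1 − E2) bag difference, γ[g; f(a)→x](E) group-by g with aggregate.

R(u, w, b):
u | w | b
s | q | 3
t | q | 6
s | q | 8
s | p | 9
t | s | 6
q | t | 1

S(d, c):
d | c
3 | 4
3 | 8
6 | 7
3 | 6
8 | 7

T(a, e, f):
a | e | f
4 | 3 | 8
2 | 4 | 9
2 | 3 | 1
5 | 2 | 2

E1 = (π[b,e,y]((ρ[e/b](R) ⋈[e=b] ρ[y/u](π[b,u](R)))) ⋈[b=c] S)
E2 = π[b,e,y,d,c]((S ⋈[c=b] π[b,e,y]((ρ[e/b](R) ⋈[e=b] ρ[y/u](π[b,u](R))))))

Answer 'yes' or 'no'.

E1 stepwise |·|:
  R → 6
  ρ[e/b](R) → 6
  R → 6
  π[b,u](R) → 6
  ρ[y/u](π[b,u](R)) → 6
  (ρ[e/b](R) ⋈[e=b] ρ[y/u](π[b,u](R))) → 8
  π[b,e,y]((ρ[e/b](R) ⋈[e=b] ρ[y/u](π[b,u](R)))) → 8
  S → 5
  (π[b,e,y]((ρ[e/b](R) ⋈[e=b] ρ[y/u](π[b,u](R)))) ⋈[b=c] S) → 5
E2 stepwise |·|:
  S → 5
  R → 6
  ρ[e/b](R) → 6
  R → 6
  π[b,u](R) → 6
  ρ[y/u](π[b,u](R)) → 6
  (ρ[e/b](R) ⋈[e=b] ρ[y/u](π[b,u](R))) → 8
  π[b,e,y]((ρ[e/b](R) ⋈[e=b] ρ[y/u](π[b,u](R)))) → 8
  (S ⋈[c=b] π[b,e,y]((ρ[e/b](R) ⋈[e=b] ρ[y/u](π[b,u](R))))) → 5
  π[b,e,y,d,c]((S ⋈[c=b] π[b,e,y]((ρ[e/b](R) ⋈[e=b] ρ[y/u](π[b,u](R)))))) → 5

E1 and E2 produce the same multiset:
b | e | y | d | c
6 | 6 | t | 3 | 6
6 | 6 | t | 3 | 6
6 | 6 | t | 3 | 6
6 | 6 | t | 3 | 6
8 | 8 | s | 3 | 8

yes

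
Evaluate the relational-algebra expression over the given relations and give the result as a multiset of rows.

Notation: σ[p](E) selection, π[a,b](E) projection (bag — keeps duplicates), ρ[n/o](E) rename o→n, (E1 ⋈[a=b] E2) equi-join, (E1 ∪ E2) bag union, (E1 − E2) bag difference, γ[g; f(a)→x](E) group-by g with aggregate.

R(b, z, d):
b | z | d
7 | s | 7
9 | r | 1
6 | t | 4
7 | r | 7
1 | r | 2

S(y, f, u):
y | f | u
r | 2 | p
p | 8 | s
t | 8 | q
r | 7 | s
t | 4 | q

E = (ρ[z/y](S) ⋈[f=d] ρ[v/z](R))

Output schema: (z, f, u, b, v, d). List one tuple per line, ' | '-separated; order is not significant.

Stepwise |·|:
  S → 5
  ρ[z/y](S) → 5
  R → 5
  ρ[v/z](R) → 5
  (ρ[z/y](S) ⋈[f=d] ρ[v/z](R)) → 4

== RESULT ==
z | f | u | b | v | d
r | 2 | p | 1 | r | 2
r | 7 | s | 7 | r | 7
r | 7 | s | 7 | s | 7
t | 4 | q | 6 | t | 4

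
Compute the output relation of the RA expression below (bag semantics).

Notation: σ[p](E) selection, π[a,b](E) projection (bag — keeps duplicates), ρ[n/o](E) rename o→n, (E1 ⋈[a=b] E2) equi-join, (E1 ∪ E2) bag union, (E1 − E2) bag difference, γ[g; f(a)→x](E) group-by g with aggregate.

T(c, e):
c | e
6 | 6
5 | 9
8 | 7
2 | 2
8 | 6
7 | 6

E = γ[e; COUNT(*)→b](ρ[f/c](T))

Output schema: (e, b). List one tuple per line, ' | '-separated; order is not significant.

Per-node cardinality:
  T → 6
  ρ[f/c](T) → 6
  γ[e; COUNT(*)→b](ρ[f/c](T)) → 4

== RESULT ==
e | b
2 | 1
6 | 3
7 | 1
9 | 1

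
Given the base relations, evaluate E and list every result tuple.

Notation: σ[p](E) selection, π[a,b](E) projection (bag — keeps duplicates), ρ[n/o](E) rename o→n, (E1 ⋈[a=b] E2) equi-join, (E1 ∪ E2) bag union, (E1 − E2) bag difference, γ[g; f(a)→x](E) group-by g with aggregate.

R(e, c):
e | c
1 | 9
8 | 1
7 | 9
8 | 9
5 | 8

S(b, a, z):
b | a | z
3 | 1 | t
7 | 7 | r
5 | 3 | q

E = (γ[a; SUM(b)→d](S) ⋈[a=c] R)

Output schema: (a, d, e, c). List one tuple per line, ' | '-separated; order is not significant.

Subexpression sizes:
  S → 3
  γ[a; SUM(b)→d](S) → 3
  R → 5
  (γ[a; SUM(b)→d](S) ⋈[a=c] R) → 1

== RESULT ==
a | d | e | c
1 | 3 | 8 | 1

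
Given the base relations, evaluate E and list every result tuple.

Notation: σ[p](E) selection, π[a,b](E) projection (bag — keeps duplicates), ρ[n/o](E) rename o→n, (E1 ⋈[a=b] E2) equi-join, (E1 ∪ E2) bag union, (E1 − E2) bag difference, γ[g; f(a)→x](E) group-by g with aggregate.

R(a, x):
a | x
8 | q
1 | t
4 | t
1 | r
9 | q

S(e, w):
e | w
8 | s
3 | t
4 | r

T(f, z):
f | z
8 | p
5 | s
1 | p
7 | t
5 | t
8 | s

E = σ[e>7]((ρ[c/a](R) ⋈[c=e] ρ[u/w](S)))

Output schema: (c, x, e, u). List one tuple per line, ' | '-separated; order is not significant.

Subexpression sizes:
  R → 5
  ρ[c/a](R) → 5
  S → 3
  ρ[u/w](S) → 3
  (ρ[c/a](R) ⋈[c=e] ρ[u/w](S)) → 2
  σ[e>7]((ρ[c/a](R) ⋈[c=e] ρ[u/w](S))) → 1

== RESULT ==
c | x | e | u
8 | q | 8 | s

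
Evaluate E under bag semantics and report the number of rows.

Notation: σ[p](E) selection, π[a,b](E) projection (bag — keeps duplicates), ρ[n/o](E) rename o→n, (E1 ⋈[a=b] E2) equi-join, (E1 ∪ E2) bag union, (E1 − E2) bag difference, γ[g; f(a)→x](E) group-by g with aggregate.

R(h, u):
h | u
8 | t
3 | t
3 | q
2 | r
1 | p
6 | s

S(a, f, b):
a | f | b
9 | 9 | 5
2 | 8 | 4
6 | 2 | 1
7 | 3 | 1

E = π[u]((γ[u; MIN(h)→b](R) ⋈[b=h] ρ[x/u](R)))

Stepwise |·|:
  R → 6
  γ[u; MIN(h)→b](R) → 5
  R → 6
  ρ[x/u](R) → 6
  (γ[u; MIN(h)→b](R) ⋈[b=h] ρ[x/u](R)) → 7
  π[u]((γ[u; MIN(h)→b](R) ⋈[b=h] ρ[x/u](R))) → 7

|E| = 7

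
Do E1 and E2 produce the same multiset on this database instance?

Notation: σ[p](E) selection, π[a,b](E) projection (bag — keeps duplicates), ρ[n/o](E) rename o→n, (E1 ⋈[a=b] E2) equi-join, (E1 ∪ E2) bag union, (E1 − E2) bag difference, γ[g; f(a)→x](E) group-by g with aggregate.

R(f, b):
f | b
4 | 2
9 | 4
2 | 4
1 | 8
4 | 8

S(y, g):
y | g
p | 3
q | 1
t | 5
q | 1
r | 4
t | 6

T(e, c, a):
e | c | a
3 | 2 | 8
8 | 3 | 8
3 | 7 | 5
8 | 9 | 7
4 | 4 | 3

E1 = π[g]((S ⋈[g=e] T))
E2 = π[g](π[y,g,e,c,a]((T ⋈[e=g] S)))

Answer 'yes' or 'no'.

E1 per-node cardinality:
  S → 6
  T → 5
  (S ⋈[g=e] T) → 3
  π[g]((S ⋈[g=e] T)) → 3
E2 per-node cardinality:
  T → 5
  S → 6
  (T ⋈[e=g] S) → 3
  π[y,g,e,c,a]((T ⋈[e=g] S)) → 3
  π[g](π[y,g,e,c,a]((T ⋈[e=g] S))) → 3

E1 and E2 produce the same multiset:
g
3
3
4

yes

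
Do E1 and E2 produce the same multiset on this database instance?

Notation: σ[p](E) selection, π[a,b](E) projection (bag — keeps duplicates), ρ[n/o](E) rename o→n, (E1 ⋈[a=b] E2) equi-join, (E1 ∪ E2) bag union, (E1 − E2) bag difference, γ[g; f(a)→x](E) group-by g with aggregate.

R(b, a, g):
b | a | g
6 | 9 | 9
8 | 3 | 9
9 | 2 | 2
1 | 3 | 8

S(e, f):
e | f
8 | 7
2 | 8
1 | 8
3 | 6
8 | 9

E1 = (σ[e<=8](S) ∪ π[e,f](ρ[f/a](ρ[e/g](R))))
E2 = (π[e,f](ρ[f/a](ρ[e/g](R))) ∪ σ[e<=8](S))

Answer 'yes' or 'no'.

E1 subexpression sizes:
  S → 5
  σ[e<=8](S) → 5
  R → 4
  ρ[e/g](R) → 4
  ρ[f/a](ρ[e/g](R)) → 4
  π[e,f](ρ[f/a](ρ[e/g](R))) → 4
  (σ[e<=8](S) ∪ π[e,f](ρ[f/a](ρ[e/g](R)))) → 9
E2 subexpression sizes:
  R → 4
  ρ[e/g](R) → 4
  ρ[f/a](ρ[e/g](R)) → 4
  π[e,f](ρ[f/a](ρ[e/g](R))) → 4
  S → 5
  σ[e<=8](S) → 5
  (π[e,f](ρ[f/a](ρ[e/g](R))) ∪ σ[e<=8](S)) → 9

E1 and E2 produce the same multiset:
e | f
1 | 8
2 | 2
2 | 8
3 | 6
8 | 3
8 | 7
8 | 9
9 | 3
9 | 9

yes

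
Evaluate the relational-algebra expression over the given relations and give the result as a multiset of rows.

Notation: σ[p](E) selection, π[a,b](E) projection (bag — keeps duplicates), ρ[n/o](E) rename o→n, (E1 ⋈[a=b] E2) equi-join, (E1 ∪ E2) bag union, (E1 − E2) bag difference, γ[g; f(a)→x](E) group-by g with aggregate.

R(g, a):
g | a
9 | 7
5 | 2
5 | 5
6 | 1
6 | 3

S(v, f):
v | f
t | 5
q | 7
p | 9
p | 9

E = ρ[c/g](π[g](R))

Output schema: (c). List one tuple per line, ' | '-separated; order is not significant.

Subexpression sizes:
  R → 5
  π[g](R) → 5
  ρ[c/g](π[g](R)) → 5

== RESULT ==
c
5
5
6
6
9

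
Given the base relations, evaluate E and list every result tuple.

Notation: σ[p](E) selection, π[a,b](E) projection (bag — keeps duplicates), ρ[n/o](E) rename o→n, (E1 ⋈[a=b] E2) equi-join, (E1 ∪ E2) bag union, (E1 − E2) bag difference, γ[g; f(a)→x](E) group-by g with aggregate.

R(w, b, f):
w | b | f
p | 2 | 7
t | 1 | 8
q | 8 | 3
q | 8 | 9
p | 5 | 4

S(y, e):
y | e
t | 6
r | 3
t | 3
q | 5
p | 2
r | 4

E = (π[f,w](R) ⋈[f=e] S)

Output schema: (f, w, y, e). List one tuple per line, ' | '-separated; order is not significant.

Per-node cardinality:
  R → 5
  π[f,w](R) → 5
  S → 6
  (π[f,w](R) ⋈[f=e] S) → 3

== RESULT ==
f | w | y | e
3 | q | r | 3
3 | q | t | 3
4 | p | r | 4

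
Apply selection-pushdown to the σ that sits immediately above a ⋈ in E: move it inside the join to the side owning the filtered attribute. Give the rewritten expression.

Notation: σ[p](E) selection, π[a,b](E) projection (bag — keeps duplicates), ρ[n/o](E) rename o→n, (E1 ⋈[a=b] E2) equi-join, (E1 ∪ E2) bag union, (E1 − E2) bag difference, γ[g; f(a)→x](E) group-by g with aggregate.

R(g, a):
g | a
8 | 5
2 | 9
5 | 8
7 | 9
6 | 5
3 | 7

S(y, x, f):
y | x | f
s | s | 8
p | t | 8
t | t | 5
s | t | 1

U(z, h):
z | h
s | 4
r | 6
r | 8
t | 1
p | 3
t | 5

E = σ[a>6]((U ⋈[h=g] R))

σ filters on a, owned by the right side.
E' = (U ⋈[h=g] σ[a>6](R))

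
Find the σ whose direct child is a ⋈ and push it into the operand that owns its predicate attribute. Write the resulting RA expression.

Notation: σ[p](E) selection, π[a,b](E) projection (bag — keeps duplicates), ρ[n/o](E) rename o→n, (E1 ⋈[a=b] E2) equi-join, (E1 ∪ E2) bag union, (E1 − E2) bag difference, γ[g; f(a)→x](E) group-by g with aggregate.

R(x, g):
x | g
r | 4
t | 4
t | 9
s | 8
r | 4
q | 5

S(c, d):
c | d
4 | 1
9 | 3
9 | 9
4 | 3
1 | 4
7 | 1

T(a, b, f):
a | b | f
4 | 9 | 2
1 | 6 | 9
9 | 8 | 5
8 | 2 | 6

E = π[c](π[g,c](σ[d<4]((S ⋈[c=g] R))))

σ filters on d, owned by the left side.
E' = π[c](π[g,c]((σ[d<4](S) ⋈[c=g] R)))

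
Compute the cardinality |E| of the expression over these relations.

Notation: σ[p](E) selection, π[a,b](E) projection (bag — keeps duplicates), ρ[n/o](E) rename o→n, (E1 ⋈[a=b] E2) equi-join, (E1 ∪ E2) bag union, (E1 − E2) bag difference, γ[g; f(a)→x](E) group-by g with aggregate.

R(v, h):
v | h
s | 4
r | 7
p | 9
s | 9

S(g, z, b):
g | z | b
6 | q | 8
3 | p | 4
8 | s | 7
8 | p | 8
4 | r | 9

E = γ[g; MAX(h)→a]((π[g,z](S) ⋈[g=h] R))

Subexpression sizes:
  S → 5
  π[g,z](S) → 5
  R → 4
  (π[g,z](S) ⋈[g=h] R) → 1
  γ[g; MAX(h)→a]((π[g,z](S) ⋈[g=h] R)) → 1

|E| = 1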